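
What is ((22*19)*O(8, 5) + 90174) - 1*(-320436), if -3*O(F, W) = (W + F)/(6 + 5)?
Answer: 1231336/3 ≈ 4.1045e+5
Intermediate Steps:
O(F, W) = -F/33 - W/33 (O(F, W) = -(W + F)/(3*(6 + 5)) = -(F + W)/(3*11) = -(F/11 + W/11)/3 = -F/33 - W/33)
((22*19)*O(8, 5) + 90174) - 1*(-320436) = ((22*19)*(-1/33*8 - 1/33*5) + 90174) - 1*(-320436) = (418*(-8/33 - 5/33) + 90174) + 320436 = (418*(-13/33) + 90174) + 320436 = (-494/3 + 90174) + 320436 = 270028/3 + 320436 = 1231336/3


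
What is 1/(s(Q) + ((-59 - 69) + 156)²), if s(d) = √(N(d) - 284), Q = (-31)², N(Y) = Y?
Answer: 784/613979 - √677/613979 ≈ 0.0012345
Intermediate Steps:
Q = 961
s(d) = √(-284 + d) (s(d) = √(d - 284) = √(-284 + d))
1/(s(Q) + ((-59 - 69) + 156)²) = 1/(√(-284 + 961) + ((-59 - 69) + 156)²) = 1/(√677 + (-128 + 156)²) = 1/(√677 + 28²) = 1/(√677 + 784) = 1/(784 + √677)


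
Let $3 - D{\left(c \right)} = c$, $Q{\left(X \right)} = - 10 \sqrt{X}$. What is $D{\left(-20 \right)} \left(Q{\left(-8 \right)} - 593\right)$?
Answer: $-13639 - 460 i \sqrt{2} \approx -13639.0 - 650.54 i$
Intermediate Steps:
$D{\left(c \right)} = 3 - c$
$D{\left(-20 \right)} \left(Q{\left(-8 \right)} - 593\right) = \left(3 - -20\right) \left(- 10 \sqrt{-8} - 593\right) = \left(3 + 20\right) \left(- 10 \cdot 2 i \sqrt{2} - 593\right) = 23 \left(- 20 i \sqrt{2} - 593\right) = 23 \left(-593 - 20 i \sqrt{2}\right) = -13639 - 460 i \sqrt{2}$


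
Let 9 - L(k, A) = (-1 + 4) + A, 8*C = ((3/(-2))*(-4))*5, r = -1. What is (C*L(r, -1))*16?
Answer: 420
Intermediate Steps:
C = 15/4 (C = (((3/(-2))*(-4))*5)/8 = (((3*(-1/2))*(-4))*5)/8 = (-3/2*(-4)*5)/8 = (6*5)/8 = (1/8)*30 = 15/4 ≈ 3.7500)
L(k, A) = 6 - A (L(k, A) = 9 - ((-1 + 4) + A) = 9 - (3 + A) = 9 + (-3 - A) = 6 - A)
(C*L(r, -1))*16 = (15*(6 - 1*(-1))/4)*16 = (15*(6 + 1)/4)*16 = ((15/4)*7)*16 = (105/4)*16 = 420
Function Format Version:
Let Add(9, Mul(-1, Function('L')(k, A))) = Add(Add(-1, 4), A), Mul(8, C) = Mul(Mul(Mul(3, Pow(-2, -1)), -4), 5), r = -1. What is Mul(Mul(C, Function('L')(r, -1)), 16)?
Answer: 420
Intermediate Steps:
C = Rational(15, 4) (C = Mul(Rational(1, 8), Mul(Mul(Mul(3, Pow(-2, -1)), -4), 5)) = Mul(Rational(1, 8), Mul(Mul(Mul(3, Rational(-1, 2)), -4), 5)) = Mul(Rational(1, 8), Mul(Mul(Rational(-3, 2), -4), 5)) = Mul(Rational(1, 8), Mul(6, 5)) = Mul(Rational(1, 8), 30) = Rational(15, 4) ≈ 3.7500)
Function('L')(k, A) = Add(6, Mul(-1, A)) (Function('L')(k, A) = Add(9, Mul(-1, Add(Add(-1, 4), A))) = Add(9, Mul(-1, Add(3, A))) = Add(9, Add(-3, Mul(-1, A))) = Add(6, Mul(-1, A)))
Mul(Mul(C, Function('L')(r, -1)), 16) = Mul(Mul(Rational(15, 4), Add(6, Mul(-1, -1))), 16) = Mul(Mul(Rational(15, 4), Add(6, 1)), 16) = Mul(Mul(Rational(15, 4), 7), 16) = Mul(Rational(105, 4), 16) = 420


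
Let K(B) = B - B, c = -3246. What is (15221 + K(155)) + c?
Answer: 11975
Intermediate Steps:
K(B) = 0
(15221 + K(155)) + c = (15221 + 0) - 3246 = 15221 - 3246 = 11975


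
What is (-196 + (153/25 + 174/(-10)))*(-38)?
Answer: 196916/25 ≈ 7876.6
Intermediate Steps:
(-196 + (153/25 + 174/(-10)))*(-38) = (-196 + (153*(1/25) + 174*(-1/10)))*(-38) = (-196 + (153/25 - 87/5))*(-38) = (-196 - 282/25)*(-38) = -5182/25*(-38) = 196916/25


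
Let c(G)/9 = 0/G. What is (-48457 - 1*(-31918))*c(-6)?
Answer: 0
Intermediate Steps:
c(G) = 0 (c(G) = 9*(0/G) = 9*0 = 0)
(-48457 - 1*(-31918))*c(-6) = (-48457 - 1*(-31918))*0 = (-48457 + 31918)*0 = -16539*0 = 0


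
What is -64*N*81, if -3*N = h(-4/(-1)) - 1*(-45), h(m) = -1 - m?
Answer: 69120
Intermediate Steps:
N = -40/3 (N = -((-1 - (-4)/(-1)) - 1*(-45))/3 = -((-1 - (-4)*(-1)) + 45)/3 = -((-1 - 1*4) + 45)/3 = -((-1 - 4) + 45)/3 = -(-5 + 45)/3 = -⅓*40 = -40/3 ≈ -13.333)
-64*N*81 = -64*(-40/3)*81 = (2560/3)*81 = 69120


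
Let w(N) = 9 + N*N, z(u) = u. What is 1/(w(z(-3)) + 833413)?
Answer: 1/833431 ≈ 1.1999e-6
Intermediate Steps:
w(N) = 9 + N²
1/(w(z(-3)) + 833413) = 1/((9 + (-3)²) + 833413) = 1/((9 + 9) + 833413) = 1/(18 + 833413) = 1/833431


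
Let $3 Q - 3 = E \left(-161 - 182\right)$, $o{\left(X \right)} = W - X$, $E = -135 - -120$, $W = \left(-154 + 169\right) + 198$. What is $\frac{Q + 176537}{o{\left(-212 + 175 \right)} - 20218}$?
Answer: $- \frac{178253}{19968} \approx -8.9269$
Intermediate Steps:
$W = 213$ ($W = 15 + 198 = 213$)
$E = -15$ ($E = -135 + 120 = -15$)
$o{\left(X \right)} = 213 - X$
$Q = 1716$ ($Q = 1 + \frac{\left(-15\right) \left(-161 - 182\right)}{3} = 1 + \frac{\left(-15\right) \left(-343\right)}{3} = 1 + \frac{1}{3} \cdot 5145 = 1 + 1715 = 1716$)
$\frac{Q + 176537}{o{\left(-212 + 175 \right)} - 20218} = \frac{1716 + 176537}{\left(213 - \left(-212 + 175\right)\right) - 20218} = \frac{178253}{\left(213 - -37\right) - 20218} = \frac{178253}{\left(213 + 37\right) - 20218} = \frac{178253}{250 - 20218} = \frac{178253}{-19968} = 178253 \left(- \frac{1}{19968}\right) = - \frac{178253}{19968}$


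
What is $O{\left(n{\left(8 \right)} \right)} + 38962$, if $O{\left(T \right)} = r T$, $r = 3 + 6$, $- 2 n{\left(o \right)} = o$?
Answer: $38926$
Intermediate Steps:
$n{\left(o \right)} = - \frac{o}{2}$
$r = 9$
$O{\left(T \right)} = 9 T$
$O{\left(n{\left(8 \right)} \right)} + 38962 = 9 \left(\left(- \frac{1}{2}\right) 8\right) + 38962 = 9 \left(-4\right) + 38962 = -36 + 38962 = 38926$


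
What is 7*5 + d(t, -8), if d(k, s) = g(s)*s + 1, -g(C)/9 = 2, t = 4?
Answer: 180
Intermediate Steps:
g(C) = -18 (g(C) = -9*2 = -18)
d(k, s) = 1 - 18*s (d(k, s) = -18*s + 1 = 1 - 18*s)
7*5 + d(t, -8) = 7*5 + (1 - 18*(-8)) = 35 + (1 + 144) = 35 + 145 = 180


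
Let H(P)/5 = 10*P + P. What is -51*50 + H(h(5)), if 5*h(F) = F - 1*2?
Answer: -2517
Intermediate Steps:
h(F) = -2/5 + F/5 (h(F) = (F - 1*2)/5 = (F - 2)/5 = (-2 + F)/5 = -2/5 + F/5)
H(P) = 55*P (H(P) = 5*(10*P + P) = 5*(11*P) = 55*P)
-51*50 + H(h(5)) = -51*50 + 55*(-2/5 + (1/5)*5) = -2550 + 55*(-2/5 + 1) = -2550 + 55*(3/5) = -2550 + 33 = -2517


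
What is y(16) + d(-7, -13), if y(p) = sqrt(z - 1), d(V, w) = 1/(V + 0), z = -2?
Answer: -1/7 + I*sqrt(3) ≈ -0.14286 + 1.732*I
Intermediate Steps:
d(V, w) = 1/V
y(p) = I*sqrt(3) (y(p) = sqrt(-2 - 1) = sqrt(-3) = I*sqrt(3))
y(16) + d(-7, -13) = I*sqrt(3) + 1/(-7) = I*sqrt(3) - 1/7 = -1/7 + I*sqrt(3)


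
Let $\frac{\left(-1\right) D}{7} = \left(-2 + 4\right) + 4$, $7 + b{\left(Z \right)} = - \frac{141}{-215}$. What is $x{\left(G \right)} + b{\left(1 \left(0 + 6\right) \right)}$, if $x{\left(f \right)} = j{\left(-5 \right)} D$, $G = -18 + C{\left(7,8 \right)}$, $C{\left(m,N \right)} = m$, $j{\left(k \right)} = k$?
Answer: $\frac{43786}{215} \approx 203.66$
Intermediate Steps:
$G = -11$ ($G = -18 + 7 = -11$)
$b{\left(Z \right)} = - \frac{1364}{215}$ ($b{\left(Z \right)} = -7 - \frac{141}{-215} = -7 - - \frac{141}{215} = -7 + \frac{141}{215} = - \frac{1364}{215}$)
$D = -42$ ($D = - 7 \left(\left(-2 + 4\right) + 4\right) = - 7 \left(2 + 4\right) = \left(-7\right) 6 = -42$)
$x{\left(f \right)} = 210$ ($x{\left(f \right)} = \left(-5\right) \left(-42\right) = 210$)
$x{\left(G \right)} + b{\left(1 \left(0 + 6\right) \right)} = 210 - \frac{1364}{215} = \frac{43786}{215}$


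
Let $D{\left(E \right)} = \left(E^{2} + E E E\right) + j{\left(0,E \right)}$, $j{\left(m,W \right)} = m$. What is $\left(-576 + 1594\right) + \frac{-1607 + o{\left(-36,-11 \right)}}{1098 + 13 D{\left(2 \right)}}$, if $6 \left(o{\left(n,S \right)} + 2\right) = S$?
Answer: $\frac{7649767}{7524} \approx 1016.7$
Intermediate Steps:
$o{\left(n,S \right)} = -2 + \frac{S}{6}$
$D{\left(E \right)} = E^{2} + E^{3}$ ($D{\left(E \right)} = \left(E^{2} + E E E\right) + 0 = \left(E^{2} + E^{2} E\right) + 0 = \left(E^{2} + E^{3}\right) + 0 = E^{2} + E^{3}$)
$\left(-576 + 1594\right) + \frac{-1607 + o{\left(-36,-11 \right)}}{1098 + 13 D{\left(2 \right)}} = \left(-576 + 1594\right) + \frac{-1607 + \left(-2 + \frac{1}{6} \left(-11\right)\right)}{1098 + 13 \cdot 2^{2} \left(1 + 2\right)} = 1018 + \frac{-1607 - \frac{23}{6}}{1098 + 13 \cdot 4 \cdot 3} = 1018 + \frac{-1607 - \frac{23}{6}}{1098 + 13 \cdot 12} = 1018 - \frac{9665}{6 \left(1098 + 156\right)} = 1018 - \frac{9665}{6 \cdot 1254} = 1018 - \frac{9665}{7524} = \frac{7649767}{7524}$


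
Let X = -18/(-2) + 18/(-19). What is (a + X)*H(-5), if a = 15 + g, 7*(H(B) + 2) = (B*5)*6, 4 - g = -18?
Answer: -140384/133 ≈ -1055.5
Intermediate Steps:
g = 22 (g = 4 - 1*(-18) = 4 + 18 = 22)
X = 153/19 (X = -18*(-½) + 18*(-1/19) = 9 - 18/19 = 153/19 ≈ 8.0526)
H(B) = -2 + 30*B/7 (H(B) = -2 + ((B*5)*6)/7 = -2 + ((5*B)*6)/7 = -2 + (30*B)/7 = -2 + 30*B/7)
a = 37 (a = 15 + 22 = 37)
(a + X)*H(-5) = (37 + 153/19)*(-2 + (30/7)*(-5)) = 856*(-2 - 150/7)/19 = (856/19)*(-164/7) = -140384/133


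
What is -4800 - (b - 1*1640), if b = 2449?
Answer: -5609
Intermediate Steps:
-4800 - (b - 1*1640) = -4800 - (2449 - 1*1640) = -4800 - (2449 - 1640) = -4800 - 1*809 = -4800 - 809 = -5609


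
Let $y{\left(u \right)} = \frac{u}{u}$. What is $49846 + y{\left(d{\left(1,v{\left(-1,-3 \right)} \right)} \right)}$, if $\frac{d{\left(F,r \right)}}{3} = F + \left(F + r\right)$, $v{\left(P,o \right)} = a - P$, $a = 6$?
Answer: $49847$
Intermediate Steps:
$v{\left(P,o \right)} = 6 - P$
$d{\left(F,r \right)} = 3 r + 6 F$ ($d{\left(F,r \right)} = 3 \left(F + \left(F + r\right)\right) = 3 \left(r + 2 F\right) = 3 r + 6 F$)
$y{\left(u \right)} = 1$
$49846 + y{\left(d{\left(1,v{\left(-1,-3 \right)} \right)} \right)} = 49846 + 1 = 49847$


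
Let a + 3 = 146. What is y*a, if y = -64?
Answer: -9152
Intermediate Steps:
a = 143 (a = -3 + 146 = 143)
y*a = -64*143 = -9152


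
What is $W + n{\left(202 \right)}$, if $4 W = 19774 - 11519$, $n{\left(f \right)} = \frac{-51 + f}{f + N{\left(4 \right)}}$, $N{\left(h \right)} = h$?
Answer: $\frac{850567}{412} \approx 2064.5$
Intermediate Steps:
$n{\left(f \right)} = \frac{-51 + f}{4 + f}$ ($n{\left(f \right)} = \frac{-51 + f}{f + 4} = \frac{-51 + f}{4 + f}$)
$W = \frac{8255}{4}$ ($W = \frac{19774 - 11519}{4} = \frac{1}{4} \cdot 8255 = \frac{8255}{4} \approx 2063.8$)
$W + n{\left(202 \right)} = \frac{8255}{4} + \frac{-51 + 202}{4 + 202} = \frac{8255}{4} + \frac{1}{206} \cdot 151 = \frac{8255}{4} + \frac{151}{206} = \frac{850567}{412}$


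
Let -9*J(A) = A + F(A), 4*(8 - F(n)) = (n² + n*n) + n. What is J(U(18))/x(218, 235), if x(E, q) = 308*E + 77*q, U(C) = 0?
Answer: -8/767151 ≈ -1.0428e-5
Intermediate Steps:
F(n) = 8 - n²/2 - n/4 (F(n) = 8 - ((n² + n*n) + n)/4 = 8 - ((n² + n²) + n)/4 = 8 - (2*n² + n)/4 = 8 - (n + 2*n²)/4 = 8 + (-n²/2 - n/4) = 8 - n²/2 - n/4)
x(E, q) = 77*q + 308*E
J(A) = -8/9 - A/12 + A²/18 (J(A) = -(A + (8 - A²/2 - A/4))/9 = -(8 - A²/2 + 3*A/4)/9 = -8/9 - A/12 + A²/18)
J(U(18))/x(218, 235) = (-8/9 - 1/12*0 + (1/18)*0²)/(77*235 + 308*218) = (-8/9 + 0 + (1/18)*0)/(18095 + 67144) = (-8/9 + 0 + 0)/85239 = -8/9*1/85239 = -8/767151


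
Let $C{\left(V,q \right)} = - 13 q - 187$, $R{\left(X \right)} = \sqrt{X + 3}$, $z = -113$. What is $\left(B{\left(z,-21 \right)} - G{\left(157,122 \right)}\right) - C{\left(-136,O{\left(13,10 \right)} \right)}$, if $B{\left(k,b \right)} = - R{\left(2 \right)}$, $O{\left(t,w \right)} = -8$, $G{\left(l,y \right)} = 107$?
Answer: $-24 - \sqrt{5} \approx -26.236$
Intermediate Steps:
$R{\left(X \right)} = \sqrt{3 + X}$
$B{\left(k,b \right)} = - \sqrt{5}$ ($B{\left(k,b \right)} = - \sqrt{3 + 2} = - \sqrt{5}$)
$C{\left(V,q \right)} = -187 - 13 q$
$\left(B{\left(z,-21 \right)} - G{\left(157,122 \right)}\right) - C{\left(-136,O{\left(13,10 \right)} \right)} = \left(- \sqrt{5} - 107\right) - \left(-187 - -104\right) = \left(- \sqrt{5} - 107\right) - \left(-187 + 104\right) = \left(-107 - \sqrt{5}\right) - -83 = \left(-107 - \sqrt{5}\right) + 83 = -24 - \sqrt{5}$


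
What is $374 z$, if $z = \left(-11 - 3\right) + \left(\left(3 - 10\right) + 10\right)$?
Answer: $-4114$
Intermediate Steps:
$z = -11$ ($z = \left(-11 - 3\right) + \left(-7 + 10\right) = -14 + 3 = -11$)
$374 z = 374 \left(-11\right) = -4114$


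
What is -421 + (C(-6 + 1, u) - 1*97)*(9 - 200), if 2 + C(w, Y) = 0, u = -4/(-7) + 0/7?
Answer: 18488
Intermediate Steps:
u = 4/7 (u = -4*(-⅐) + 0*(⅐) = 4/7 + 0 = 4/7 ≈ 0.57143)
C(w, Y) = -2 (C(w, Y) = -2 + 0 = -2)
-421 + (C(-6 + 1, u) - 1*97)*(9 - 200) = -421 + (-2 - 1*97)*(9 - 200) = -421 + (-2 - 97)*(-191) = -421 - 99*(-191) = -421 + 18909 = 18488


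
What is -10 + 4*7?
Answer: 18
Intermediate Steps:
-10 + 4*7 = -10 + 28 = 18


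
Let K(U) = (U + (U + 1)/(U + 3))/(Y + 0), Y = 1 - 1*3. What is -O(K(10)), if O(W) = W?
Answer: 141/26 ≈ 5.4231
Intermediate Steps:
Y = -2 (Y = 1 - 3 = -2)
K(U) = -U/2 - (1 + U)/(2*(3 + U)) (K(U) = (U + (U + 1)/(U + 3))/(-2 + 0) = (U + (1 + U)/(3 + U))/(-2) = (U + (1 + U)/(3 + U))*(-1/2) = -U/2 - (1 + U)/(2*(3 + U)))
-O(K(10)) = -(-1 - 1*10**2 - 4*10)/(2*(3 + 10)) = -(-1 - 1*100 - 40)/(2*13) = -(-1 - 100 - 40)/(2*13) = -(-141)/(2*13) = -1*(-141/26) = 141/26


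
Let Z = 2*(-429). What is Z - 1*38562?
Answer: -39420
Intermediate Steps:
Z = -858
Z - 1*38562 = -858 - 1*38562 = -858 - 38562 = -39420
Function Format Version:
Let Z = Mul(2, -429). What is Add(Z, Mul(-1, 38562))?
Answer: -39420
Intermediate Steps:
Z = -858
Add(Z, Mul(-1, 38562)) = Add(-858, Mul(-1, 38562)) = Add(-858, -38562) = -39420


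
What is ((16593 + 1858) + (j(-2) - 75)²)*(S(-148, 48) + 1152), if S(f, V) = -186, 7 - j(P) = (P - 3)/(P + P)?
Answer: 179649435/8 ≈ 2.2456e+7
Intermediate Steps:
j(P) = 7 - (-3 + P)/(2*P) (j(P) = 7 - (P - 3)/(P + P) = 7 - (-3 + P)/(2*P))
((16593 + 1858) + (j(-2) - 75)²)*(S(-148, 48) + 1152) = ((16593 + 1858) + ((½)*(3 + 13*(-2))/(-2) - 75)²)*(-186 + 1152) = (18451 + ((½)*(-½)*(3 - 26) - 75)²)*966 = (18451 + ((½)*(-½)*(-23) - 75)²)*966 = (18451 + (23/4 - 75)²)*966 = (18451 + (-277/4)²)*966 = (18451 + 76729/16)*966 = (371945/16)*966 = 179649435/8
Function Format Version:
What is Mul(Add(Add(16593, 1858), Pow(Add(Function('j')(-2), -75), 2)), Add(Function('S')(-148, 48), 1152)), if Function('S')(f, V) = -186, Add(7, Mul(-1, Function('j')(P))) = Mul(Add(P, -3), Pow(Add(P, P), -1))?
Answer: Rational(179649435, 8) ≈ 2.2456e+7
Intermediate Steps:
Function('j')(P) = Add(7, Mul(Rational(-1, 2), Pow(P, -1), Add(-3, P))) (Function('j')(P) = Add(7, Mul(-1, Mul(Add(P, -3), Pow(Add(P, P), -1)))) = Add(7, Mul(-1, Mul(Add(-3, P), Pow(Mul(2, P), -1)))) = Add(7, Mul(-1, Mul(Add(-3, P), Mul(Rational(1, 2), Pow(P, -1))))) = Add(7, Mul(-1, Mul(Rational(1, 2), Pow(P, -1), Add(-3, P)))) = Add(7, Mul(Rational(-1, 2), Pow(P, -1), Add(-3, P))))
Mul(Add(Add(16593, 1858), Pow(Add(Function('j')(-2), -75), 2)), Add(Function('S')(-148, 48), 1152)) = Mul(Add(Add(16593, 1858), Pow(Add(Mul(Rational(1, 2), Pow(-2, -1), Add(3, Mul(13, -2))), -75), 2)), Add(-186, 1152)) = Mul(Add(18451, Pow(Add(Mul(Rational(1, 2), Rational(-1, 2), Add(3, -26)), -75), 2)), 966) = Mul(Add(18451, Pow(Add(Mul(Rational(1, 2), Rational(-1, 2), -23), -75), 2)), 966) = Mul(Add(18451, Pow(Add(Rational(23, 4), -75), 2)), 966) = Mul(Add(18451, Pow(Rational(-277, 4), 2)), 966) = Mul(Add(18451, Rational(76729, 16)), 966) = Mul(Rational(371945, 16), 966) = Rational(179649435, 8)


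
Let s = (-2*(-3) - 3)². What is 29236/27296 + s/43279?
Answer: 316387627/295335896 ≈ 1.0713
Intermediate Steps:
s = 9 (s = (6 - 3)² = 3² = 9)
29236/27296 + s/43279 = 29236/27296 + 9/43279 = 29236*(1/27296) + 9*(1/43279) = 7309/6824 + 9/43279 = 316387627/295335896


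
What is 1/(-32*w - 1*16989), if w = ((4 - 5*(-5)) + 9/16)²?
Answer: -8/359641 ≈ -2.2244e-5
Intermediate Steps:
w = 223729/256 (w = ((4 + 25) + 9*(1/16))² = (29 + 9/16)² = (473/16)² = 223729/256 ≈ 873.94)
1/(-32*w - 1*16989) = 1/(-32*223729/256 - 1*16989) = 1/(-223729/8 - 16989) = 1/(-359641/8) = -8/359641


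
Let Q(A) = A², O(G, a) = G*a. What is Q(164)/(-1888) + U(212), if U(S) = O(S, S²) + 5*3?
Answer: 1124319193/118 ≈ 9.5281e+6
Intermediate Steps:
U(S) = 15 + S³ (U(S) = S*S² + 5*3 = S³ + 15 = 15 + S³)
Q(164)/(-1888) + U(212) = 164²/(-1888) + (15 + 212³) = 26896*(-1/1888) + (15 + 9528128) = -1681/118 + 9528143 = 1124319193/118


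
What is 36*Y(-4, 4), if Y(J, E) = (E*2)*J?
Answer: -1152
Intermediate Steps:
Y(J, E) = 2*E*J (Y(J, E) = (2*E)*J = 2*E*J)
36*Y(-4, 4) = 36*(2*4*(-4)) = 36*(-32) = -1152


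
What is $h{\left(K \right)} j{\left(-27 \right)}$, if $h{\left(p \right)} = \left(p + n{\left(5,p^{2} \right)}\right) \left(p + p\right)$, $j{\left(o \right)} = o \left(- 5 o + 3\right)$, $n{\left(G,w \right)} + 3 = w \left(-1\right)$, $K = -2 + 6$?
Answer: $447120$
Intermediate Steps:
$K = 4$
$n{\left(G,w \right)} = -3 - w$ ($n{\left(G,w \right)} = -3 + w \left(-1\right) = -3 - w$)
$j{\left(o \right)} = o \left(3 - 5 o\right)$
$h{\left(p \right)} = 2 p \left(-3 + p - p^{2}\right)$ ($h{\left(p \right)} = \left(p - \left(3 + p^{2}\right)\right) \left(p + p\right) = \left(-3 + p - p^{2}\right) 2 p = 2 p \left(-3 + p - p^{2}\right)$)
$h{\left(K \right)} j{\left(-27 \right)} = 2 \cdot 4 \left(-3 + 4 - 4^{2}\right) \left(- 27 \left(3 - -135\right)\right) = 2 \cdot 4 \left(-3 + 4 - 16\right) \left(- 27 \left(3 + 135\right)\right) = 2 \cdot 4 \left(-3 + 4 - 16\right) \left(\left(-27\right) 138\right) = 2 \cdot 4 \left(-15\right) \left(-3726\right) = \left(-120\right) \left(-3726\right) = 447120$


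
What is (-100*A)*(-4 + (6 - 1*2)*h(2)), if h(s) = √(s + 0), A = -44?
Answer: -17600 + 17600*√2 ≈ 7290.2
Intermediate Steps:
h(s) = √s
(-100*A)*(-4 + (6 - 1*2)*h(2)) = (-100*(-44))*(-4 + (6 - 1*2)*√2) = 4400*(-4 + (6 - 2)*√2) = 4400*(-4 + 4*√2) = -17600 + 17600*√2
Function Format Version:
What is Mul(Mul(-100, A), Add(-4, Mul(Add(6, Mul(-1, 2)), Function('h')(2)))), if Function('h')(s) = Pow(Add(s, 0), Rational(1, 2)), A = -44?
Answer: Add(-17600, Mul(17600, Pow(2, Rational(1, 2)))) ≈ 7290.2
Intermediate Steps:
Function('h')(s) = Pow(s, Rational(1, 2))
Mul(Mul(-100, A), Add(-4, Mul(Add(6, Mul(-1, 2)), Function('h')(2)))) = Mul(Mul(-100, -44), Add(-4, Mul(Add(6, Mul(-1, 2)), Pow(2, Rational(1, 2))))) = Mul(4400, Add(-4, Mul(Add(6, -2), Pow(2, Rational(1, 2))))) = Mul(4400, Add(-4, Mul(4, Pow(2, Rational(1, 2))))) = Add(-17600, Mul(17600, Pow(2, Rational(1, 2))))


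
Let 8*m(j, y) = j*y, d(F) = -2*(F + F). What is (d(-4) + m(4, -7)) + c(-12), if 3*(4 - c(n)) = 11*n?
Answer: 121/2 ≈ 60.500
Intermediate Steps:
d(F) = -4*F
c(n) = 4 - 11*n/3
m(j, y) = j*y/8 (m(j, y) = (j*y)/8 = j*y/8)
(d(-4) + m(4, -7)) + c(-12) = (-4*(-4) + (⅛)*4*(-7)) + (4 - 11/3*(-12)) = (16 - 7/2) + (4 + 44) = 25/2 + 48 = 121/2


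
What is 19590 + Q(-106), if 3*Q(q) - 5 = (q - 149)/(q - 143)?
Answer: 4878410/249 ≈ 19592.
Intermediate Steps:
Q(q) = 5/3 + (-149 + q)/(3*(-143 + q)) (Q(q) = 5/3 + ((q - 149)/(q - 143))/3 = 5/3 + ((-149 + q)/(-143 + q))/3 = 5/3 + (-149 + q)/(3*(-143 + q)))
19590 + Q(-106) = 19590 + 2*(-144 - 106)/(-143 - 106) = 19590 + 2*(-250)/(-249) = 19590 + 2*(-1/249)*(-250) = 19590 + 500/249 = 4878410/249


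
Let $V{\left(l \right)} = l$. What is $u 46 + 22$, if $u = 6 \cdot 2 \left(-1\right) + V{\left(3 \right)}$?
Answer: $-392$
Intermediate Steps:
$u = -9$ ($u = 6 \cdot 2 \left(-1\right) + 3 = 12 \left(-1\right) + 3 = -12 + 3 = -9$)
$u 46 + 22 = \left(-9\right) 46 + 22 = -414 + 22 = -392$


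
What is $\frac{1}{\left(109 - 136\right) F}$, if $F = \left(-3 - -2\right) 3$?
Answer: $\frac{1}{81} \approx 0.012346$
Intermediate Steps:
$F = -3$ ($F = \left(-3 + 2\right) 3 = \left(-1\right) 3 = -3$)
$\frac{1}{\left(109 - 136\right) F} = \frac{1}{\left(109 - 136\right) \left(-3\right)} = \frac{1}{\left(-27\right) \left(-3\right)} = \frac{1}{81}$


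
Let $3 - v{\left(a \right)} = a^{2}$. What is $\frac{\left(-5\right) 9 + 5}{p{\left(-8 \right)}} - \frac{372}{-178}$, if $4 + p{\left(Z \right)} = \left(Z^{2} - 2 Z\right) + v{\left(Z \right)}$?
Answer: $- \frac{154}{267} \approx -0.57678$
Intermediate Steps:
$v{\left(a \right)} = 3 - a^{2}$
$p{\left(Z \right)} = -1 - 2 Z$ ($p{\left(Z \right)} = -4 + \left(\left(Z^{2} - 2 Z\right) - \left(-3 + Z^{2}\right)\right) = -4 - \left(-3 + 2 Z\right) = -1 - 2 Z$)
$\frac{\left(-5\right) 9 + 5}{p{\left(-8 \right)}} - \frac{372}{-178} = \frac{\left(-5\right) 9 + 5}{-1 - -16} - \frac{372}{-178} = \frac{-45 + 5}{-1 + 16} - - \frac{186}{89} = - \frac{40}{15} + \frac{186}{89} = \left(-40\right) \frac{1}{15} + \frac{186}{89} = - \frac{8}{3} + \frac{186}{89} = - \frac{154}{267}$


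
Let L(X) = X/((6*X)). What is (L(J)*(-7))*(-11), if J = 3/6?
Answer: 77/6 ≈ 12.833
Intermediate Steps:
J = ½ (J = 3*(⅙) = ½ ≈ 0.50000)
L(X) = ⅙ (L(X) = X*(1/(6*X)) = ⅙)
(L(J)*(-7))*(-11) = ((⅙)*(-7))*(-11) = -7/6*(-11) = 77/6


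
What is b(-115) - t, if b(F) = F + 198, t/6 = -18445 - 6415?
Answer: 149243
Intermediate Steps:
t = -149160 (t = 6*(-18445 - 6415) = 6*(-24860) = -149160)
b(F) = 198 + F
b(-115) - t = (198 - 115) - 1*(-149160) = 83 + 149160 = 149243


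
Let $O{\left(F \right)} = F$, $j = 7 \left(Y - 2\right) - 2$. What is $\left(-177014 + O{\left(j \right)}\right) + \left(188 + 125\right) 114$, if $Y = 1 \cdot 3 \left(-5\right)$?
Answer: $-141453$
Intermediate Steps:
$Y = -15$ ($Y = 3 \left(-5\right) = -15$)
$j = -121$ ($j = 7 \left(-15 - 2\right) - 2 = 7 \left(-17\right) - 2 = -119 - 2 = -121$)
$\left(-177014 + O{\left(j \right)}\right) + \left(188 + 125\right) 114 = \left(-177014 - 121\right) + \left(188 + 125\right) 114 = -177135 + 313 \cdot 114 = -177135 + 35682 = -141453$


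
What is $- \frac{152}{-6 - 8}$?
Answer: $\frac{76}{7} \approx 10.857$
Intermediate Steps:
$- \frac{152}{-6 - 8} = - \frac{152}{-14} = \left(-152\right) \left(- \frac{1}{14}\right) = \frac{76}{7}$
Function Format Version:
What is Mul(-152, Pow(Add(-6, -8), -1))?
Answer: Rational(76, 7) ≈ 10.857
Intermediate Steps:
Mul(-152, Pow(Add(-6, -8), -1)) = Mul(-152, Pow(-14, -1)) = Mul(-152, Rational(-1, 14)) = Rational(76, 7)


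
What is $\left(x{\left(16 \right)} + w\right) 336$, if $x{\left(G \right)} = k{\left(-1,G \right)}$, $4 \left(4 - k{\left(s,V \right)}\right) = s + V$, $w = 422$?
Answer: $141876$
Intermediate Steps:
$k{\left(s,V \right)} = 4 - \frac{V}{4} - \frac{s}{4}$ ($k{\left(s,V \right)} = 4 - \frac{s + V}{4} = 4 - \frac{V + s}{4} = 4 - \left(\frac{V}{4} + \frac{s}{4}\right) = 4 - \frac{V}{4} - \frac{s}{4}$)
$x{\left(G \right)} = \frac{17}{4} - \frac{G}{4}$ ($x{\left(G \right)} = 4 - \frac{G}{4} - - \frac{1}{4} = 4 - \frac{G}{4} + \frac{1}{4} = \frac{17}{4} - \frac{G}{4}$)
$\left(x{\left(16 \right)} + w\right) 336 = \left(\left(\frac{17}{4} - 4\right) + 422\right) 336 = \left(\frac{1}{4} + 422\right) 336 = \frac{1689}{4} \cdot 336 = 141876$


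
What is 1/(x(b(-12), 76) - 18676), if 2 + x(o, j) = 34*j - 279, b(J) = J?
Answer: -1/16373 ≈ -6.1076e-5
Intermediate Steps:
x(o, j) = -281 + 34*j (x(o, j) = -2 + (34*j - 279) = -2 + (-279 + 34*j) = -281 + 34*j)
1/(x(b(-12), 76) - 18676) = 1/((-281 + 34*76) - 18676) = 1/((-281 + 2584) - 18676) = 1/(2303 - 18676) = 1/(-16373) = -1/16373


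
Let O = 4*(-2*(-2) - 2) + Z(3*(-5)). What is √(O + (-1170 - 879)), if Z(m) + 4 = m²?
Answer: 2*I*√455 ≈ 42.661*I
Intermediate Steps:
Z(m) = -4 + m²
O = 229 (O = 4*(-2*(-2) - 2) + (-4 + (3*(-5))²) = 4*(4 - 2) + (-4 + (-15)²) = 4*2 + (-4 + 225) = 8 + 221 = 229)
√(O + (-1170 - 879)) = √(229 + (-1170 - 879)) = √(229 - 2049) = √(-1820) = 2*I*√455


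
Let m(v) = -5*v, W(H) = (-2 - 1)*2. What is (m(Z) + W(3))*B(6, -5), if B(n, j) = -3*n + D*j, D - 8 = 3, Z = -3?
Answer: -657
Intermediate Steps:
D = 11 (D = 8 + 3 = 11)
B(n, j) = -3*n + 11*j
W(H) = -6 (W(H) = -3*2 = -6)
(m(Z) + W(3))*B(6, -5) = (-5*(-3) - 6)*(-3*6 + 11*(-5)) = (15 - 6)*(-18 - 55) = 9*(-73) = -657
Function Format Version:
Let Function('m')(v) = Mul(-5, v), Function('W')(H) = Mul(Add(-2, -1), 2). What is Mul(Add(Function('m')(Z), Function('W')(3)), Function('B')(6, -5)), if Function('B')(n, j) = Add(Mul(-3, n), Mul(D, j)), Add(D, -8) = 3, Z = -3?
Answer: -657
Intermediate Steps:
D = 11 (D = Add(8, 3) = 11)
Function('B')(n, j) = Add(Mul(-3, n), Mul(11, j))
Function('W')(H) = -6 (Function('W')(H) = Mul(-3, 2) = -6)
Mul(Add(Function('m')(Z), Function('W')(3)), Function('B')(6, -5)) = Mul(Add(Mul(-5, -3), -6), Add(Mul(-3, 6), Mul(11, -5))) = Mul(Add(15, -6), Add(-18, -55)) = Mul(9, -73) = -657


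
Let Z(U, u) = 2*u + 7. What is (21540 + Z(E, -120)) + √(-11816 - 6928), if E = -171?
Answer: 21307 + 2*I*√4686 ≈ 21307.0 + 136.91*I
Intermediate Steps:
Z(U, u) = 7 + 2*u
(21540 + Z(E, -120)) + √(-11816 - 6928) = (21540 + (7 + 2*(-120))) + √(-11816 - 6928) = (21540 + (7 - 240)) + √(-18744) = (21540 - 233) + 2*I*√4686 = 21307 + 2*I*√4686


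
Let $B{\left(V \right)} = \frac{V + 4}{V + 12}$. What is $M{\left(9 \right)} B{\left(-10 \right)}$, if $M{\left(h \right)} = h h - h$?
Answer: $-216$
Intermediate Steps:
$B{\left(V \right)} = \frac{4 + V}{12 + V}$
$M{\left(h \right)} = h^{2} - h$
$M{\left(9 \right)} B{\left(-10 \right)} = 9 \left(-1 + 9\right) \frac{4 - 10}{12 - 10} = 9 \cdot 8 \cdot \frac{1}{2} \left(-6\right) = 72 \cdot \frac{1}{2} \left(-6\right) = 72 \left(-3\right) = -216$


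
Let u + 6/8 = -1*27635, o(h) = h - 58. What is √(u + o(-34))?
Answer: I*√110911/2 ≈ 166.52*I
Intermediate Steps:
o(h) = -58 + h
u = -110543/4 (u = -¾ - 1*27635 = -¾ - 27635 = -110543/4 ≈ -27636.)
√(u + o(-34)) = √(-110543/4 + (-58 - 34)) = √(-110543/4 - 92) = √(-110911/4) = I*√110911/2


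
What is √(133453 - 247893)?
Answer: 2*I*√28610 ≈ 338.29*I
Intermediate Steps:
√(133453 - 247893) = √(-114440) = 2*I*√28610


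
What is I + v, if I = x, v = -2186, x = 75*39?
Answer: 739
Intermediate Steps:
x = 2925
I = 2925
I + v = 2925 - 2186 = 739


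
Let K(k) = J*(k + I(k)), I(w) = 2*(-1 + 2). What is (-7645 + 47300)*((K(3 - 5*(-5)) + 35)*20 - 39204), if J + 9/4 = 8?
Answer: -1390066370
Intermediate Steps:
I(w) = 2 (I(w) = 2*1 = 2)
J = 23/4 (J = -9/4 + 8 = 23/4 ≈ 5.7500)
K(k) = 23/2 + 23*k/4 (K(k) = 23*(k + 2)/4 = 23*(2 + k)/4 = 23/2 + 23*k/4)
(-7645 + 47300)*((K(3 - 5*(-5)) + 35)*20 - 39204) = (-7645 + 47300)*(((23/2 + 23*(3 - 5*(-5))/4) + 35)*20 - 39204) = 39655*(((23/2 + 23*(3 + 25)/4) + 35)*20 - 39204) = 39655*(((23/2 + (23/4)*28) + 35)*20 - 39204) = 39655*(((23/2 + 161) + 35)*20 - 39204) = 39655*((345/2 + 35)*20 - 39204) = 39655*((415/2)*20 - 39204) = 39655*(4150 - 39204) = 39655*(-35054) = -1390066370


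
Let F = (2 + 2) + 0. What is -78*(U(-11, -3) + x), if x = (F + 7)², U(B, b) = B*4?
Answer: -6006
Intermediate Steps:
F = 4 (F = 4 + 0 = 4)
U(B, b) = 4*B
x = 121 (x = (4 + 7)² = 11² = 121)
-78*(U(-11, -3) + x) = -78*(4*(-11) + 121) = -78*(-44 + 121) = -78*77 = -6006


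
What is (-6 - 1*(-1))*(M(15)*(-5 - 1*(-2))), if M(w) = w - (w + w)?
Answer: -225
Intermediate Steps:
M(w) = -w (M(w) = w - 2*w = -w)
(-6 - 1*(-1))*(M(15)*(-5 - 1*(-2))) = (-6 - 1*(-1))*((-1*15)*(-5 - 1*(-2))) = (-6 + 1)*(-15*(-5 + 2)) = -(-75)*(-3) = -5*45 = -225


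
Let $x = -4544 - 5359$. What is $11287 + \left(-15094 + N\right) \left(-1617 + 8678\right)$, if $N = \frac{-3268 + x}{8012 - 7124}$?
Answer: $- \frac{94724893367}{888} \approx -1.0667 \cdot 10^{8}$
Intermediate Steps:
$x = -9903$ ($x = -4544 - 5359 = -9903$)
$N = - \frac{13171}{888}$ ($N = \frac{-3268 - 9903}{8012 - 7124} = - \frac{13171}{888} \approx -14.832$)
$11287 + \left(-15094 + N\right) \left(-1617 + 8678\right) = 11287 + \left(-15094 - \frac{13171}{888}\right) \left(-1617 + 8678\right) = 11287 - \frac{94734916223}{888} = - \frac{94724893367}{888}$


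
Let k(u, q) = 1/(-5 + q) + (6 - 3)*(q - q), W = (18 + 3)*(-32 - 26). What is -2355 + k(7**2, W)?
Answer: -2880166/1223 ≈ -2355.0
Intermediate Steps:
W = -1218 (W = 21*(-58) = -1218)
k(u, q) = 1/(-5 + q) (k(u, q) = 1/(-5 + q) + 3*0 = 1/(-5 + q) + 0 = 1/(-5 + q))
-2355 + k(7**2, W) = -2355 + 1/(-5 - 1218) = -2355 + 1/(-1223) = -2355 - 1/1223 = -2880166/1223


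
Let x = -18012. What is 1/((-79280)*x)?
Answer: 1/1427991360 ≈ 7.0028e-10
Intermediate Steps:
1/((-79280)*x) = 1/(-79280*(-18012)) = -1/79280*(-1/18012) = 1/1427991360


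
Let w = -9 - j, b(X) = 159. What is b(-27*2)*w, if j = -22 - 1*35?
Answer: 7632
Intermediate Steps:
j = -57 (j = -22 - 35 = -57)
w = 48 (w = -9 - 1*(-57) = -9 + 57 = 48)
b(-27*2)*w = 159*48 = 7632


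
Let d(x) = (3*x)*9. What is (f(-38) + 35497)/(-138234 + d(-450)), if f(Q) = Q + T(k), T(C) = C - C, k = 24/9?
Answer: -35459/150384 ≈ -0.23579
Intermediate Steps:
d(x) = 27*x
k = 8/3 (k = 24*(⅑) = 8/3 ≈ 2.6667)
T(C) = 0
f(Q) = Q (f(Q) = Q + 0 = Q)
(f(-38) + 35497)/(-138234 + d(-450)) = (-38 + 35497)/(-138234 + 27*(-450)) = 35459/(-138234 - 12150) = 35459/(-150384) = 35459*(-1/150384) = -35459/150384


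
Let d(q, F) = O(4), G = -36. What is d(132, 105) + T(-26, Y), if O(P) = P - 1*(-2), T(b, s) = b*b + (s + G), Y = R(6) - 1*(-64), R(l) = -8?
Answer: 702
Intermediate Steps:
Y = 56 (Y = -8 - 1*(-64) = -8 + 64 = 56)
T(b, s) = -36 + s + b² (T(b, s) = b*b + (s - 36) = b² + (-36 + s) = -36 + s + b²)
O(P) = 2 + P (O(P) = P + 2 = 2 + P)
d(q, F) = 6 (d(q, F) = 2 + 4 = 6)
d(132, 105) + T(-26, Y) = 6 + (-36 + 56 + (-26)²) = 6 + (-36 + 56 + 676) = 6 + 696 = 702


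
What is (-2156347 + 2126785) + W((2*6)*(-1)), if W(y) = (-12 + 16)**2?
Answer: -29546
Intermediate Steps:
W(y) = 16 (W(y) = 4**2 = 16)
(-2156347 + 2126785) + W((2*6)*(-1)) = (-2156347 + 2126785) + 16 = -29562 + 16 = -29546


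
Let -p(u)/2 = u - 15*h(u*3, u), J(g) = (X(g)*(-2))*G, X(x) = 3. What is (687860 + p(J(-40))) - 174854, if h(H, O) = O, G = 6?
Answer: 511998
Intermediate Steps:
J(g) = -36 (J(g) = (3*(-2))*6 = -6*6 = -36)
p(u) = 28*u (p(u) = -2*(u - 15*u) = -(-28)*u = 28*u)
(687860 + p(J(-40))) - 174854 = (687860 + 28*(-36)) - 174854 = (687860 - 1008) - 174854 = 686852 - 174854 = 511998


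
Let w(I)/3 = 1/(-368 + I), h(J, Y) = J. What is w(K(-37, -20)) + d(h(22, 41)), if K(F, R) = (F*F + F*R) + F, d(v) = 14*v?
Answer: 174945/568 ≈ 308.00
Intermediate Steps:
K(F, R) = F + F**2 + F*R (K(F, R) = (F**2 + F*R) + F = F + F**2 + F*R)
w(I) = 3/(-368 + I)
w(K(-37, -20)) + d(h(22, 41)) = 3/(-368 - 37*(1 - 37 - 20)) + 14*22 = 3/(-368 - 37*(-56)) + 308 = 3/(-368 + 2072) + 308 = 3/1704 + 308 = 3*(1/1704) + 308 = 1/568 + 308 = 174945/568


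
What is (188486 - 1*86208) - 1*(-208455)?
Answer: 310733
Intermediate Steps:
(188486 - 1*86208) - 1*(-208455) = (188486 - 86208) + 208455 = 102278 + 208455 = 310733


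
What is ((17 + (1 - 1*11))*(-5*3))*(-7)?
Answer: 735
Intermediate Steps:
((17 + (1 - 1*11))*(-5*3))*(-7) = ((17 + (1 - 11))*(-15))*(-7) = ((17 - 10)*(-15))*(-7) = (7*(-15))*(-7) = -105*(-7) = 735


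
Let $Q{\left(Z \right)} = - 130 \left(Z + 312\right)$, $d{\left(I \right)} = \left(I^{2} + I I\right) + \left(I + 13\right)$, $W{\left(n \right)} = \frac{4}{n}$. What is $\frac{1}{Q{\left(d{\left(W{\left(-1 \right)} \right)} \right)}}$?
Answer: $- \frac{1}{45890} \approx -2.1791 \cdot 10^{-5}$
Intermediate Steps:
$d{\left(I \right)} = 13 + I + 2 I^{2}$ ($d{\left(I \right)} = \left(I^{2} + I^{2}\right) + \left(13 + I\right) = 2 I^{2} + \left(13 + I\right) = 13 + I + 2 I^{2}$)
$Q{\left(Z \right)} = -40560 - 130 Z$ ($Q{\left(Z \right)} = - 130 \left(312 + Z\right) = -40560 - 130 Z$)
$\frac{1}{Q{\left(d{\left(W{\left(-1 \right)} \right)} \right)}} = \frac{1}{-40560 - 130 \left(13 + \frac{4}{-1} + 2 \left(\frac{4}{-1}\right)^{2}\right)} = \frac{1}{-40560 - 130 \left(13 + 4 \left(-1\right) + 2 \left(4 \left(-1\right)\right)^{2}\right)} = \frac{1}{-40560 - 130 \left(13 - 4 + 2 \left(-4\right)^{2}\right)} = \frac{1}{-40560 - 130 \left(13 - 4 + 2 \cdot 16\right)} = \frac{1}{-40560 - 130 \left(13 - 4 + 32\right)} = \frac{1}{-40560 - 5330} = \frac{1}{-45890} = - \frac{1}{45890}$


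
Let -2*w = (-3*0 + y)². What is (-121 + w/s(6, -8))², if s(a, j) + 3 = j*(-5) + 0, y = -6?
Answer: 20205025/1369 ≈ 14759.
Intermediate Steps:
w = -18 (w = -(-3*0 - 6)²/2 = -(0 - 6)²/2 = -½*(-6)² = -½*36 = -18)
s(a, j) = -3 - 5*j (s(a, j) = -3 + (j*(-5) + 0) = -3 + (-5*j + 0) = -3 - 5*j)
(-121 + w/s(6, -8))² = (-121 - 18/(-3 - 5*(-8)))² = (-121 - 18/(-3 + 40))² = (-121 - 18/37)² = (-4495/37)² = 20205025/1369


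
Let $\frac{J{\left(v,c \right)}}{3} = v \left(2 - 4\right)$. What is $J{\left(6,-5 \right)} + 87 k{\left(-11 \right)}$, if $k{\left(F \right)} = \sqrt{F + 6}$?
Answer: $-36 + 87 i \sqrt{5} \approx -36.0 + 194.54 i$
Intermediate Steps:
$J{\left(v,c \right)} = - 6 v$ ($J{\left(v,c \right)} = 3 v \left(2 - 4\right) = 3 v \left(-2\right) = 3 \left(- 2 v\right) = - 6 v$)
$k{\left(F \right)} = \sqrt{6 + F}$
$J{\left(6,-5 \right)} + 87 k{\left(-11 \right)} = \left(-6\right) 6 + 87 \sqrt{6 - 11} = -36 + 87 \sqrt{-5} = -36 + 87 i \sqrt{5}$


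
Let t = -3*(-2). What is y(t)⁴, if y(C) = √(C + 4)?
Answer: 100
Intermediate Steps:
t = 6
y(C) = √(4 + C)
y(t)⁴ = (√(4 + 6))⁴ = (√10)⁴ = 100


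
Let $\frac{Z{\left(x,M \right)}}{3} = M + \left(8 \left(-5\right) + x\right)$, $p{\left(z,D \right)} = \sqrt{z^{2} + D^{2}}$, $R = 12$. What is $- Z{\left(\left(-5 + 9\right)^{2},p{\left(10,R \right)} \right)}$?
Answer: $72 - 6 \sqrt{61} \approx 25.138$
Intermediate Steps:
$p{\left(z,D \right)} = \sqrt{D^{2} + z^{2}}$
$Z{\left(x,M \right)} = -120 + 3 M + 3 x$ ($Z{\left(x,M \right)} = 3 \left(M + \left(8 \left(-5\right) + x\right)\right) = 3 \left(M + \left(-40 + x\right)\right) = 3 \left(-40 + M + x\right) = -120 + 3 M + 3 x$)
$- Z{\left(\left(-5 + 9\right)^{2},p{\left(10,R \right)} \right)} = - (-120 + 3 \sqrt{12^{2} + 10^{2}} + 3 \left(-5 + 9\right)^{2}) = - (-120 + 3 \sqrt{144 + 100} + 3 \cdot 4^{2}) = - (-120 + 3 \sqrt{244} + 3 \cdot 16) = - (-120 + 3 \cdot 2 \sqrt{61} + 48) = - (-120 + 6 \sqrt{61} + 48) = - (-72 + 6 \sqrt{61}) = 72 - 6 \sqrt{61}$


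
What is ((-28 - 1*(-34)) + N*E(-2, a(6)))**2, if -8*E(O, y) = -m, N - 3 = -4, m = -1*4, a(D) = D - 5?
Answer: 169/4 ≈ 42.250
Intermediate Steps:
a(D) = -5 + D
m = -4
N = -1 (N = 3 - 4 = -1)
E(O, y) = -1/2 (E(O, y) = -(-1)*(-4)/8 = -1/8*4 = -1/2)
((-28 - 1*(-34)) + N*E(-2, a(6)))**2 = ((-28 - 1*(-34)) - 1*(-1/2))**2 = ((-28 + 34) + 1/2)**2 = (6 + 1/2)**2 = (13/2)**2 = 169/4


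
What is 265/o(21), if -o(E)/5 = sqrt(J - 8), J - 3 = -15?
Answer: 53*I*sqrt(5)/10 ≈ 11.851*I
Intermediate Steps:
J = -12 (J = 3 - 15 = -12)
o(E) = -10*I*sqrt(5) (o(E) = -5*sqrt(-12 - 8) = -10*I*sqrt(5))
265/o(21) = 265/((-10*I*sqrt(5))) = 265*(I*sqrt(5)/50) = 53*I*sqrt(5)/10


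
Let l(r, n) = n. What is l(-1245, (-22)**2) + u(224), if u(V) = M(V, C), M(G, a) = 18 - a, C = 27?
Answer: 475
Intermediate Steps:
u(V) = -9 (u(V) = 18 - 1*27 = 18 - 27 = -9)
l(-1245, (-22)**2) + u(224) = (-22)**2 - 9 = 484 - 9 = 475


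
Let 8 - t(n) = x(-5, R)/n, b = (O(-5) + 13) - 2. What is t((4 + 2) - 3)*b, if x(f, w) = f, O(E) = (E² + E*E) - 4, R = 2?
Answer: 551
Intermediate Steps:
O(E) = -4 + 2*E² (O(E) = (E² + E²) - 4 = 2*E² - 4 = -4 + 2*E²)
b = 57 (b = ((-4 + 2*(-5)²) + 13) - 2 = ((-4 + 2*25) + 13) - 2 = ((-4 + 50) + 13) - 2 = (46 + 13) - 2 = 59 - 2 = 57)
t(n) = 8 + 5/n (t(n) = 8 - (-5)/n = 8 + 5/n)
t((4 + 2) - 3)*b = (8 + 5/((4 + 2) - 3))*57 = (8 + 5/(6 - 3))*57 = (8 + 5/3)*57 = (29/3)*57 = 551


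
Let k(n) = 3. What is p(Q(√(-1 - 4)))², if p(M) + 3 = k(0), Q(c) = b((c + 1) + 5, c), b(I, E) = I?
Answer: 0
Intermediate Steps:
Q(c) = 6 + c (Q(c) = (c + 1) + 5 = (1 + c) + 5 = 6 + c)
p(M) = 0 (p(M) = -3 + 3 = 0)
p(Q(√(-1 - 4)))² = 0² = 0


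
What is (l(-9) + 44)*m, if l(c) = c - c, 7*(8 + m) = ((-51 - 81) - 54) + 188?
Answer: -2376/7 ≈ -339.43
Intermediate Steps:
m = -54/7 (m = -8 + (((-51 - 81) - 54) + 188)/7 = -8 + ((-132 - 54) + 188)/7 = -8 + (-186 + 188)/7 = -8 + (1/7)*2 = -8 + 2/7 = -54/7 ≈ -7.7143)
l(c) = 0
(l(-9) + 44)*m = (0 + 44)*(-54/7) = 44*(-54/7) = -2376/7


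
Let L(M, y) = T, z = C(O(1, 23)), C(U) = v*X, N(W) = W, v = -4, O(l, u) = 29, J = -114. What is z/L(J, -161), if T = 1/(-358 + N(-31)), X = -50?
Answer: -77800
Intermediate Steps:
C(U) = 200 (C(U) = -4*(-50) = 200)
z = 200
T = -1/389 (T = 1/(-358 - 31) = 1/(-389) = -1/389 ≈ -0.0025707)
L(M, y) = -1/389
z/L(J, -161) = 200/(-1/389) = 200*(-389) = -77800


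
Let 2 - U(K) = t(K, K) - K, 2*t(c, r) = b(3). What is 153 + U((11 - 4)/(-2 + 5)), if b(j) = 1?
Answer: 941/6 ≈ 156.83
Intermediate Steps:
t(c, r) = 1/2 (t(c, r) = (1/2)*1 = 1/2)
U(K) = 3/2 + K (U(K) = 2 - (1/2 - K) = 2 + (-1/2 + K) = 3/2 + K)
153 + U((11 - 4)/(-2 + 5)) = 153 + (3/2 + (11 - 4)/(-2 + 5)) = 153 + (3/2 + 7/3) = 153 + 23/6 = 941/6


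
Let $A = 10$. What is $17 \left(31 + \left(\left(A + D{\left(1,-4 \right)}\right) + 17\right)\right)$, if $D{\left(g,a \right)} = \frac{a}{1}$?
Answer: $918$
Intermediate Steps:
$D{\left(g,a \right)} = a$ ($D{\left(g,a \right)} = a 1 = a$)
$17 \left(31 + \left(\left(A + D{\left(1,-4 \right)}\right) + 17\right)\right) = 17 \left(31 + \left(\left(10 - 4\right) + 17\right)\right) = 17 \left(31 + \left(6 + 17\right)\right) = 17 \left(31 + 23\right) = 17 \cdot 54 = 918$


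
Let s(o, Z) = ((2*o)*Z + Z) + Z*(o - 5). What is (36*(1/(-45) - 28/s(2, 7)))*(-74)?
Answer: 26936/5 ≈ 5387.2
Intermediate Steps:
s(o, Z) = Z + Z*(-5 + o) + 2*Z*o (s(o, Z) = (2*Z*o + Z) + Z*(-5 + o) = (Z + 2*Z*o) + Z*(-5 + o) = Z + Z*(-5 + o) + 2*Z*o)
(36*(1/(-45) - 28/s(2, 7)))*(-74) = (36*(1/(-45) - 28*1/(7*(-4 + 3*2))))*(-74) = (36*(1*(-1/45) - 28*1/(7*(-4 + 6))))*(-74) = (36*(-1/45 - 28/(7*2)))*(-74) = (36*(-1/45 - 28/14))*(-74) = (36*(-1/45 - 28*1/14))*(-74) = (36*(-1/45 - 2))*(-74) = (36*(-91/45))*(-74) = -364/5*(-74) = 26936/5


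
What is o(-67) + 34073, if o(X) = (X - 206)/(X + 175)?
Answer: 1226537/36 ≈ 34071.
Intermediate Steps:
o(X) = (-206 + X)/(175 + X)
o(-67) + 34073 = (-206 - 67)/(175 - 67) + 34073 = -273/108 + 34073 = (1/108)*(-273) + 34073 = -91/36 + 34073 = 1226537/36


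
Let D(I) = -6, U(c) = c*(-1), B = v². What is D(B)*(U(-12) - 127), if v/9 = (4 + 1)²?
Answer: 690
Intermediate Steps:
v = 225 (v = 9*(4 + 1)² = 9*5² = 9*25 = 225)
B = 50625 (B = 225² = 50625)
U(c) = -c
D(B)*(U(-12) - 127) = -6*(-1*(-12) - 127) = -6*(12 - 127) = -6*(-115) = 690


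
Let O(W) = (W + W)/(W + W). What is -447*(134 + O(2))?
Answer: -60345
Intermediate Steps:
O(W) = 1 (O(W) = (2*W)/((2*W)) = (2*W)*(1/(2*W)) = 1)
-447*(134 + O(2)) = -447*(134 + 1) = -447*135 = -60345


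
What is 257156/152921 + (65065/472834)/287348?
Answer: 34939256730489057/20777055783061672 ≈ 1.6816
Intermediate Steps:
257156/152921 + (65065/472834)/287348 = 257156*(1/152921) + (65065*(1/472834))*(1/287348) = 257156/152921 + (65065/472834)*(1/287348) = 257156/152921 + 65065/135867904232 = 34939256730489057/20777055783061672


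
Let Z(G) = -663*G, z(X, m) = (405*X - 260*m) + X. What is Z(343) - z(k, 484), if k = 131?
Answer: -154755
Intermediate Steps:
z(X, m) = -260*m + 406*X (z(X, m) = (-260*m + 405*X) + X = -260*m + 406*X)
Z(343) - z(k, 484) = -663*343 - (-260*484 + 406*131) = -227409 - (-125840 + 53186) = -227409 - 1*(-72654) = -227409 + 72654 = -154755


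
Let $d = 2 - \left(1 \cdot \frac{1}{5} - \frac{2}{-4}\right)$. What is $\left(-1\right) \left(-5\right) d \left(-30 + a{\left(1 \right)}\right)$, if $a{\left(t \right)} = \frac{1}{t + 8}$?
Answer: $- \frac{3497}{18} \approx -194.28$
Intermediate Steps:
$d = \frac{13}{10}$ ($d = 2 - \left(1 \cdot \frac{1}{5} - - \frac{1}{2}\right) = 2 - \left(\frac{1}{5} + \frac{1}{2}\right) = 2 - \frac{7}{10} = \frac{13}{10} \approx 1.3$)
$a{\left(t \right)} = \frac{1}{8 + t}$
$\left(-1\right) \left(-5\right) d \left(-30 + a{\left(1 \right)}\right) = \left(-1\right) \left(-5\right) \frac{13}{10} \left(-30 + \frac{1}{8 + 1}\right) = 5 \cdot \frac{13}{10} \left(-30 + \frac{1}{9}\right) = \frac{13 \left(-30 + \frac{1}{9}\right)}{2} = \frac{13}{2} \left(- \frac{269}{9}\right) = - \frac{3497}{18}$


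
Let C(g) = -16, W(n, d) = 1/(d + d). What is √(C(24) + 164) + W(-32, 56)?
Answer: 1/112 + 2*√37 ≈ 12.174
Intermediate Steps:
W(n, d) = 1/(2*d)
√(C(24) + 164) + W(-32, 56) = √(-16 + 164) + (½)/56 = √148 + (½)*(1/56) = 2*√37 + 1/112 = 1/112 + 2*√37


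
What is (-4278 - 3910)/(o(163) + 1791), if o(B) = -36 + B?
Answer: -4094/959 ≈ -4.2690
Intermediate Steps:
(-4278 - 3910)/(o(163) + 1791) = (-4278 - 3910)/((-36 + 163) + 1791) = -8188/(127 + 1791) = -8188/1918 = -8188*1/1918 = -4094/959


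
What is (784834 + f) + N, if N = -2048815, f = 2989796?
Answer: 1725815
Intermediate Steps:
(784834 + f) + N = (784834 + 2989796) - 2048815 = 3774630 - 2048815 = 1725815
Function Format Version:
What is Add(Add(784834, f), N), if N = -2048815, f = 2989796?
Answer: 1725815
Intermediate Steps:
Add(Add(784834, f), N) = Add(Add(784834, 2989796), -2048815) = Add(3774630, -2048815) = 1725815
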